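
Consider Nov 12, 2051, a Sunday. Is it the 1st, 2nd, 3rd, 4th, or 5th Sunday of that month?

2nd

Day 12 falls in week ⌈12/7⌉ of the month.
Days 1–7 hold the 1st Sunday, 8–14 the 2nd, 15–21 the 3rd, 22–28 the 4th, 29–31 the 5th.
12 is in the range for the 2nd.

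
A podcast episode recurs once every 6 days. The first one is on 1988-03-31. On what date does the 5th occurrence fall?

The 5th occurrence is 4 intervals after the first: 4 × 6 = 24 days after 1988-03-31.
March has 31 days — 0 days to the end of March leaves 24.
24 days into April → 1988-04-24.

1988-04-24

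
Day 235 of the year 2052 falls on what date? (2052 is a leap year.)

January has 31 days (235 − 31 = 204 remain).
February has 29 days (204 − 29 = 175 remain).
March has 31 days (175 − 31 = 144 remain).
April has 30 days (144 − 30 = 114 remain).
May has 31 days (114 − 31 = 83 remain).
June has 30 days (83 − 30 = 53 remain).
July has 31 days (53 − 31 = 22 remain).
22 into August → August 22.

2052-08-22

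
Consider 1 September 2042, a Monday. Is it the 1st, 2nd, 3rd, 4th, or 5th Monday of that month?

Day 1 falls in week ⌈1/7⌉ of the month.
Days 1–7 hold the 1st Monday, 8–14 the 2nd, 15–21 the 3rd, 22–28 the 4th, 29–31 the 5th.
1 is in the range for the 1st.

1st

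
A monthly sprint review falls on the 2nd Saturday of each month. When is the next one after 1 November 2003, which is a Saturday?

November 2003 starts on a Saturday; its first Saturday is the 1st, so the 2nd Saturday is the 8th — 8 November 2003.
8 November 2003 is after 1 November 2003, so that is the next one.

8 November 2003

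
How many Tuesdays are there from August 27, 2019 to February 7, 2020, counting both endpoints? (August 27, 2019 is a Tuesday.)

24

August 27, 2019 is a Tuesday; the first Tuesday on or after it is August 27, 2019.
From August 27, 2019 to February 7, 2020: 4 + 30 + 31 + 30 + 31 + 31 + 7 = 164 days (rest of August, September, October, November, December, January, February).
164 ÷ 7 = 23 full weeks with remainder 3, so 23 more Tuesdays after the first → 24.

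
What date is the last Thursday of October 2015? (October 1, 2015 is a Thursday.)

October 29, 2015

October 2015 begins on a Thursday, so the first Thursday is October 1.
October 2015 has 31 days. Adding weeks: 1, 8, 15, 22, 29 — the last one ≤ 31 is the 29th.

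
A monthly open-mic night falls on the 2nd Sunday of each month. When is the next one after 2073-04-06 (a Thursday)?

April 2073 starts on a Saturday; its first Sunday is the 2nd, so the 2nd Sunday is the 9th — 2073-04-09.
2073-04-09 is after 2073-04-06, so that is the next one.

2073-04-09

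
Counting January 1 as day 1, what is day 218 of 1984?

January has 31 days (218 − 31 = 187 remain).
February has 29 days (187 − 29 = 158 remain).
March has 31 days (158 − 31 = 127 remain).
April has 30 days (127 − 30 = 97 remain).
May has 31 days (97 − 31 = 66 remain).
June has 30 days (66 − 30 = 36 remain).
July has 31 days (36 − 31 = 5 remain).
5 into August → August 5.

5 August 1984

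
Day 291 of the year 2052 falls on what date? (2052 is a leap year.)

October 17, 2052

January has 31 days (291 − 31 = 260 remain).
February has 29 days (260 − 29 = 231 remain).
March has 31 days (231 − 31 = 200 remain).
April has 30 days (200 − 30 = 170 remain).
May has 31 days (170 − 31 = 139 remain).
June has 30 days (139 − 30 = 109 remain).
July has 31 days (109 − 31 = 78 remain).
August has 31 days (78 − 31 = 47 remain).
September has 30 days (47 − 30 = 17 remain).
17 into October → October 17.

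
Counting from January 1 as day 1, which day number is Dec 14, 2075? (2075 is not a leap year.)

Days in months before Dec: 31 + 28 + 31 + 30 + 31 + 30 + 31 + 31 + 30 + 31 + 30 = 334.
Plus 14 days into Dec → day 348.

348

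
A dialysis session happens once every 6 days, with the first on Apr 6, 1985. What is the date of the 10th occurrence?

May 30, 1985

The 10th occurrence is 9 intervals after the first: 9 × 6 = 54 days after Apr 6, 1985.
Apr has 30 days — 24 days to the end of Apr leaves 30.
30 days into May → May 30, 1985.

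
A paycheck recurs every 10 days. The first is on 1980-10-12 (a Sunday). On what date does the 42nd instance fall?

The 42nd occurrence is 41 intervals after the first: 41 × 10 = 410 days after 1980-10-12.
October has 31 days — 19 days to the end of October leaves 391.
November has 30 days (361 left).
December has 31 days (330 left).
January has 31 days (299 left).
February has 28 days (271 left).
March has 31 days (240 left).
April has 30 days (210 left).
May has 31 days (179 left).
June has 30 days (149 left).
July has 31 days (118 left).
August has 31 days (87 left).
September has 30 days (57 left).
October has 31 days (26 left).
26 days into November → 1981-11-26.

1981-11-26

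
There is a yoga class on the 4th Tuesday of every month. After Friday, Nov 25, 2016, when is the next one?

Dec 27, 2016

Nov 2016 starts on a Tuesday; its first Tuesday is the 1st, so the 4th Tuesday is the 22nd — Nov 22, 2016.
That is not after Nov 25, 2016, so look at Dec 2016.
Dec 2016 starts on a Thursday; its first Tuesday is the 6th, so the 4th Tuesday is the 27th — Dec 27, 2016.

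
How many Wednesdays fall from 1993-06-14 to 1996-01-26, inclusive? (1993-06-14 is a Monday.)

1993-06-14 is a Monday; the first Wednesday on or after it is 1993-06-16 (2 days later).
From 1993-06-16 to 1996-01-26: 198 + 365 + 365 + 26 = 954 days (rest of 1993, 1994, 1995, to 1996-01-26 in 1996).
954 ÷ 7 = 136 full weeks with remainder 2, so 136 more Wednesdays after the first → 137.

137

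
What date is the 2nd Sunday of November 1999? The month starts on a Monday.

14 November 1999

November 1999 begins on a Monday, so the first Sunday is November 7 (6 days later).
The 2nd Sunday is 1 weeks later: 7 + 7 = 14.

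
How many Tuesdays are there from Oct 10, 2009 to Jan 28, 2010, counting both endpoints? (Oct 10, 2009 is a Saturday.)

Oct 10, 2009 is a Saturday; the first Tuesday on or after it is Oct 13, 2009 (3 days later).
From Oct 13, 2009 to Jan 28, 2010: 18 + 30 + 31 + 28 = 107 days (rest of Oct, Nov, Dec, Jan).
107 ÷ 7 = 15 full weeks with remainder 2, so 15 more Tuesdays after the first → 16.

16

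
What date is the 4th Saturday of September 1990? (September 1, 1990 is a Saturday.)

September 22, 1990

September 1990 begins on a Saturday, so the first Saturday is September 1.
The 4th Saturday is 3 weeks later: 1 + 21 = 22.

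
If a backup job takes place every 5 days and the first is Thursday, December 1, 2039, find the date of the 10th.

January 15, 2040

The 10th occurrence is 9 intervals after the first: 9 × 5 = 45 days after December 1, 2039.
December has 31 days — 30 days to the end of December leaves 15.
15 days into January → January 15, 2040.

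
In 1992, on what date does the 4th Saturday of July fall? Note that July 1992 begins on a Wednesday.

July 25, 1992

July 1992 begins on a Wednesday, so the first Saturday is July 4 (3 days later).
The 4th Saturday is 3 weeks later: 4 + 21 = 25.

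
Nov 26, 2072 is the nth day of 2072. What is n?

331

Days in months before Nov: 31 + 29 + 31 + 30 + 31 + 30 + 31 + 31 + 30 + 31 = 305.
Plus 26 days into Nov → day 331.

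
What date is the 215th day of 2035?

January has 31 days (215 − 31 = 184 remain).
February has 28 days (184 − 28 = 156 remain).
March has 31 days (156 − 31 = 125 remain).
April has 30 days (125 − 30 = 95 remain).
May has 31 days (95 − 31 = 64 remain).
June has 30 days (64 − 30 = 34 remain).
July has 31 days (34 − 31 = 3 remain).
3 into August → August 3.

3 August 2035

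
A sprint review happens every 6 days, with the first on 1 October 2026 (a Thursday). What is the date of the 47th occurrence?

4 July 2027

The 47th occurrence is 46 intervals after the first: 46 × 6 = 276 days after 1 October 2026.
October has 31 days — 30 days to the end of October leaves 246.
November has 30 days (216 left).
December has 31 days (185 left).
January has 31 days (154 left).
February has 28 days (126 left).
March has 31 days (95 left).
April has 30 days (65 left).
May has 31 days (34 left).
June has 30 days (4 left).
4 days into July → 4 July 2027.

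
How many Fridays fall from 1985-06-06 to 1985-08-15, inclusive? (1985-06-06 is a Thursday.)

1985-06-06 is a Thursday; the first Friday on or after it is 1985-06-07 (1 day later).
From 1985-06-07 to 1985-08-15: 23 + 31 + 15 = 69 days (rest of June, July, August).
69 ÷ 7 = 9 full weeks with remainder 6, so 9 more Fridays after the first → 10.

10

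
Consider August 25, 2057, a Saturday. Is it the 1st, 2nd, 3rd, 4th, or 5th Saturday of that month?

Day 25 falls in week ⌈25/7⌉ of the month.
Days 1–7 hold the 1st Saturday, 8–14 the 2nd, 15–21 the 3rd, 22–28 the 4th, 29–31 the 5th.
25 is in the range for the 4th.

4th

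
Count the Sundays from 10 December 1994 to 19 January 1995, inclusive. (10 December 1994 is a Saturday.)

6

10 December 1994 is a Saturday; the first Sunday on or after it is 11 December 1994 (1 day later).
From 11 December 1994 to 19 January 1995: 20 + 19 = 39 days (rest of December, January).
39 ÷ 7 = 5 full weeks with remainder 4, so 5 more Sundays after the first → 6.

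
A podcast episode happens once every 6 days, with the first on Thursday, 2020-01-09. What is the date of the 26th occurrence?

The 26th occurrence is 25 intervals after the first: 25 × 6 = 150 days after 2020-01-09.
January has 31 days — 22 days to the end of January leaves 128.
February has 29 days (99 left).
March has 31 days (68 left).
April has 30 days (38 left).
May has 31 days (7 left).
7 days into June → 2020-06-07.

2020-06-07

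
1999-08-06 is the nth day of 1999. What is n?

218

Days in months before August: 31 + 28 + 31 + 30 + 31 + 30 + 31 = 212.
Plus 6 days into August → day 218.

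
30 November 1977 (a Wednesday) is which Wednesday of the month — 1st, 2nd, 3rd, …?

5th

Day 30 falls in week ⌈30/7⌉ of the month.
Days 1–7 hold the 1st Wednesday, 8–14 the 2nd, 15–21 the 3rd, 22–28 the 4th, 29–31 the 5th.
30 is in the range for the 5th.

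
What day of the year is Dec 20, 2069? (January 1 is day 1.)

Days in months before Dec: 31 + 28 + 31 + 30 + 31 + 30 + 31 + 31 + 30 + 31 + 30 = 334.
Plus 20 days into Dec → day 354.

354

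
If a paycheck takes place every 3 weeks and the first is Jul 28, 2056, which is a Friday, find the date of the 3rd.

The 3rd occurrence is 2 intervals after the first: 2 × 21 = 42 days after Jul 28, 2056.
Jul has 31 days — 3 days to the end of Jul leaves 39.
Aug has 31 days (8 left).
8 days into Sep → Sep 8, 2056.

Sep 8, 2056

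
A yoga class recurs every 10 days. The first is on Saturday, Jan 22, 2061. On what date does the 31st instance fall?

The 31st occurrence is 30 intervals after the first: 30 × 10 = 300 days after Jan 22, 2061.
Jan has 31 days — 9 days to the end of Jan leaves 291.
Feb has 28 days (263 left).
Mar has 31 days (232 left).
Apr has 30 days (202 left).
May has 31 days (171 left).
Jun has 30 days (141 left).
Jul has 31 days (110 left).
Aug has 31 days (79 left).
Sep has 30 days (49 left).
Oct has 31 days (18 left).
18 days into Nov → Nov 18, 2061.

Nov 18, 2061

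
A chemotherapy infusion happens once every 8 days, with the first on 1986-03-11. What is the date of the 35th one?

1986-12-08

The 35th occurrence is 34 intervals after the first: 34 × 8 = 272 days after 1986-03-11.
March has 31 days — 20 days to the end of March leaves 252.
April has 30 days (222 left).
May has 31 days (191 left).
June has 30 days (161 left).
July has 31 days (130 left).
August has 31 days (99 left).
September has 30 days (69 left).
October has 31 days (38 left).
November has 30 days (8 left).
8 days into December → 1986-12-08.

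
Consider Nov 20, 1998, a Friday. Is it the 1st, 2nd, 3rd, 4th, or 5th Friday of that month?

Day 20 falls in week ⌈20/7⌉ of the month.
Days 1–7 hold the 1st Friday, 8–14 the 2nd, 15–21 the 3rd, 22–28 the 4th, 29–31 the 5th.
20 is in the range for the 3rd.

3rd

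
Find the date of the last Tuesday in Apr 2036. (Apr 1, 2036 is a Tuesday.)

Apr 29, 2036

Apr 2036 begins on a Tuesday, so the first Tuesday is Apr 1.
Apr 2036 has 30 days. Adding weeks: 1, 8, 15, 22, 29 — the last one ≤ 30 is the 29th.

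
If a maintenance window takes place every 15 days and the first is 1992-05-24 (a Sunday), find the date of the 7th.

The 7th occurrence is 6 intervals after the first: 6 × 15 = 90 days after 1992-05-24.
May has 31 days — 7 days to the end of May leaves 83.
June has 30 days (53 left).
July has 31 days (22 left).
22 days into August → 1992-08-22.

1992-08-22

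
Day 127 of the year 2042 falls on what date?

January has 31 days (127 − 31 = 96 remain).
February has 28 days (96 − 28 = 68 remain).
March has 31 days (68 − 31 = 37 remain).
April has 30 days (37 − 30 = 7 remain).
7 into May → May 7.

May 7, 2042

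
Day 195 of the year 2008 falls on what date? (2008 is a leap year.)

Jan has 31 days (195 − 31 = 164 remain).
Feb has 29 days (164 − 29 = 135 remain).
Mar has 31 days (135 − 31 = 104 remain).
Apr has 30 days (104 − 30 = 74 remain).
May has 31 days (74 − 31 = 43 remain).
Jun has 30 days (43 − 30 = 13 remain).
13 into Jul → Jul 13.

Jul 13, 2008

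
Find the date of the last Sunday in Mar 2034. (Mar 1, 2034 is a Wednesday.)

Mar 26, 2034

Mar 2034 begins on a Wednesday, so the first Sunday is Mar 5 (4 days later).
Mar 2034 has 31 days. Adding weeks: 5, 12, 19, 26 — the last one ≤ 31 is the 26th.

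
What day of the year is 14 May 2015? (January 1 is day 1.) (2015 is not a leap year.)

Days in months before May: 31 + 28 + 31 + 30 = 120.
Plus 14 days into May → day 134.

134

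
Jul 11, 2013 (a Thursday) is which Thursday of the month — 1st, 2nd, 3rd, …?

Day 11 falls in week ⌈11/7⌉ of the month.
Days 1–7 hold the 1st Thursday, 8–14 the 2nd, 15–21 the 3rd, 22–28 the 4th, 29–31 the 5th.
11 is in the range for the 2nd.

2nd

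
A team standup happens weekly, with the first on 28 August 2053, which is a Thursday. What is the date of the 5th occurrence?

25 September 2053

The 5th occurrence is 4 intervals after the first: 4 × 7 = 28 days after 28 August 2053.
August has 31 days — 3 days to the end of August leaves 25.
25 days into September → 25 September 2053.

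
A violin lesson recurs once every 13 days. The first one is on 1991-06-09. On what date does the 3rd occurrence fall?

1991-07-05

The 3rd occurrence is 2 intervals after the first: 2 × 13 = 26 days after 1991-06-09.
June has 30 days — 21 days to the end of June leaves 5.
5 days into July → 1991-07-05.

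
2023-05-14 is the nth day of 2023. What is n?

Days in months before May: 31 + 28 + 31 + 30 = 120.
Plus 14 days into May → day 134.

134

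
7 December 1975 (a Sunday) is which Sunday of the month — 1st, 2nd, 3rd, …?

1st

Day 7 falls in week ⌈7/7⌉ of the month.
Days 1–7 hold the 1st Sunday, 8–14 the 2nd, 15–21 the 3rd, 22–28 the 4th, 29–31 the 5th.
7 is in the range for the 1st.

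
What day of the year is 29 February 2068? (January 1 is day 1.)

60

Days in months before February: 31 = 31.
Plus 29 days into February → day 60.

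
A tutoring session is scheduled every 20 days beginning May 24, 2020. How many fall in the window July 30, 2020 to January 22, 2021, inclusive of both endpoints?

Occurrences land 20·i days after May 24, 2020 for i = 0, 1, 2, …
July 30, 2020 is 67 days after the start; 67 ÷ 20 = 3 remainder 7; since the remainder is 7, round up to i = 4. First occurrence in the window: #5 on August 12, 2020 (4×20 = 80 days in).
January 22, 2021 is 243 days after the start; 243 ÷ 20 = 12 remainder 3. Last occurrence in the window: #13 on January 19, 2021.
Occurrences #5 through #13: 9 in total.

9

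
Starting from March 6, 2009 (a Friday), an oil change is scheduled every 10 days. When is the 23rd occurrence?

October 12, 2009

The 23rd occurrence is 22 intervals after the first: 22 × 10 = 220 days after March 6, 2009.
March has 31 days — 25 days to the end of March leaves 195.
April has 30 days (165 left).
May has 31 days (134 left).
June has 30 days (104 left).
July has 31 days (73 left).
August has 31 days (42 left).
September has 30 days (12 left).
12 days into October → October 12, 2009.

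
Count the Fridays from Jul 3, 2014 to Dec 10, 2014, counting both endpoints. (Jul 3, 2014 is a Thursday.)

23

Jul 3, 2014 is a Thursday; the first Friday on or after it is Jul 4, 2014 (1 day later).
From Jul 4, 2014 to Dec 10, 2014: 27 + 31 + 30 + 31 + 30 + 10 = 159 days (rest of Jul, Aug, Sep, Oct, Nov, Dec).
159 ÷ 7 = 22 full weeks with remainder 5, so 22 more Fridays after the first → 23.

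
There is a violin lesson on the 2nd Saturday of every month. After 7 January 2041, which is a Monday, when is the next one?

12 January 2041

January 2041 starts on a Tuesday; its first Saturday is the 5th, so the 2nd Saturday is the 12th — 12 January 2041.
12 January 2041 is after 7 January 2041, so that is the next one.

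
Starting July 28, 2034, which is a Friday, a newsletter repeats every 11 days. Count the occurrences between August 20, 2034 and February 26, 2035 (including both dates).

Occurrences land 11·i days after July 28, 2034 for i = 0, 1, 2, …
August 20, 2034 is 23 days after the start; 23 ÷ 11 = 2 remainder 1; since the remainder is 1, round up to i = 3. First occurrence in the window: #4 on August 30, 2034 (3×11 = 33 days in).
February 26, 2035 is 213 days after the start; 213 ÷ 11 = 19 remainder 4. Last occurrence in the window: #20 on February 22, 2035.
Occurrences #4 through #20: 17 in total.

17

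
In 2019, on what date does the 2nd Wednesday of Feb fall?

Feb 13, 2019

The first Wednesday of Feb 2019 is Feb 6.
The 2nd Wednesday is 1 weeks later: 6 + 7 = 13.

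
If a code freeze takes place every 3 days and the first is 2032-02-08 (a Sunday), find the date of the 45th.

The 45th occurrence is 44 intervals after the first: 44 × 3 = 132 days after 2032-02-08.
February has 29 days — 21 days to the end of February leaves 111.
March has 31 days (80 left).
April has 30 days (50 left).
May has 31 days (19 left).
19 days into June → 2032-06-19.

2032-06-19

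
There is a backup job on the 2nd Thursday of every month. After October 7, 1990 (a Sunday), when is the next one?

October 1990 starts on a Monday; its first Thursday is the 4th, so the 2nd Thursday is the 11th — October 11, 1990.
October 11, 1990 is after October 7, 1990, so that is the next one.

October 11, 1990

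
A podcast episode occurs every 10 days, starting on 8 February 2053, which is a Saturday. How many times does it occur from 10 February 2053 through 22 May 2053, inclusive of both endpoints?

Occurrences land 10·i days after 8 February 2053 for i = 0, 1, 2, …
10 February 2053 is 2 days after the start; 2 ÷ 10 = 0 remainder 2; since the remainder is 2, round up to i = 1. First occurrence in the window: #2 on 18 February 2053 (1×10 = 10 days in).
22 May 2053 is 103 days after the start; 103 ÷ 10 = 10 remainder 3. Last occurrence in the window: #11 on 19 May 2053.
Occurrences #2 through #11: 10 in total.

10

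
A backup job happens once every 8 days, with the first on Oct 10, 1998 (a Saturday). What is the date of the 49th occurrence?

The 49th occurrence is 48 intervals after the first: 48 × 8 = 384 days after Oct 10, 1998.
Oct has 31 days — 21 days to the end of Oct leaves 363.
Nov has 30 days (333 left).
Dec has 31 days (302 left).
Jan has 31 days (271 left).
Feb has 28 days (243 left).
Mar has 31 days (212 left).
Apr has 30 days (182 left).
May has 31 days (151 left).
Jun has 30 days (121 left).
Jul has 31 days (90 left).
Aug has 31 days (59 left).
Sep has 30 days (29 left).
29 days into Oct → Oct 29, 1999.

Oct 29, 1999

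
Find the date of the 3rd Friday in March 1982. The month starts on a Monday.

March 1982 begins on a Monday, so the first Friday is March 5 (4 days later).
The 3rd Friday is 2 weeks later: 5 + 14 = 19.

1982-03-19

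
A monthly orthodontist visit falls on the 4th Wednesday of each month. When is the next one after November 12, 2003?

November 2003 starts on a Saturday; its first Wednesday is the 5th, so the 4th Wednesday is the 26th — November 26, 2003.
November 26, 2003 is after November 12, 2003, so that is the next one.

November 26, 2003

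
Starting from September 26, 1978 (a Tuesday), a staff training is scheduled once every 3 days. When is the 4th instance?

October 5, 1978

The 4th occurrence is 3 intervals after the first: 3 × 3 = 9 days after September 26, 1978.
September has 30 days — 4 days to the end of September leaves 5.
5 days into October → October 5, 1978.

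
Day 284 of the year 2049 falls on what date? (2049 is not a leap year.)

January has 31 days (284 − 31 = 253 remain).
February has 28 days (253 − 28 = 225 remain).
March has 31 days (225 − 31 = 194 remain).
April has 30 days (194 − 30 = 164 remain).
May has 31 days (164 − 31 = 133 remain).
June has 30 days (133 − 30 = 103 remain).
July has 31 days (103 − 31 = 72 remain).
August has 31 days (72 − 31 = 41 remain).
September has 30 days (41 − 30 = 11 remain).
11 into October → October 11.

11 October 2049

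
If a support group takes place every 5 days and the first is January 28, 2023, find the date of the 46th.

The 46th occurrence is 45 intervals after the first: 45 × 5 = 225 days after January 28, 2023.
January has 31 days — 3 days to the end of January leaves 222.
February has 28 days (194 left).
March has 31 days (163 left).
April has 30 days (133 left).
May has 31 days (102 left).
June has 30 days (72 left).
July has 31 days (41 left).
August has 31 days (10 left).
10 days into September → September 10, 2023.

September 10, 2023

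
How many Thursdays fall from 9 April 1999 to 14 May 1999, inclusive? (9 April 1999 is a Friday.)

9 April 1999 is a Friday; the first Thursday on or after it is 15 April 1999 (6 days later).
From 15 April 1999 to 14 May 1999: 15 + 14 = 29 days (rest of April, May).
29 ÷ 7 = 4 full weeks with remainder 1, so 4 more Thursdays after the first → 5.

5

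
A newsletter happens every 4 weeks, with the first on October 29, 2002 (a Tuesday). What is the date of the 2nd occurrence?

November 26, 2002

The 2nd occurrence is 1 interval after the first: 1 × 28 = 28 days after October 29, 2002.
October has 31 days — 2 days to the end of October leaves 26.
26 days into November → November 26, 2002.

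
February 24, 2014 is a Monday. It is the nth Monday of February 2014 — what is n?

4th

Day 24 falls in week ⌈24/7⌉ of the month.
Days 1–7 hold the 1st Monday, 8–14 the 2nd, 15–21 the 3rd, 22–28 the 4th, 29–31 the 5th.
24 is in the range for the 4th.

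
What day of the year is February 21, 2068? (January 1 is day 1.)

Days in months before February: 31 = 31.
Plus 21 days into February → day 52.

52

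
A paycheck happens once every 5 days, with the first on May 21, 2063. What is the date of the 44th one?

The 44th occurrence is 43 intervals after the first: 43 × 5 = 215 days after May 21, 2063.
May has 31 days — 10 days to the end of May leaves 205.
June has 30 days (175 left).
July has 31 days (144 left).
August has 31 days (113 left).
September has 30 days (83 left).
October has 31 days (52 left).
November has 30 days (22 left).
22 days into December → December 22, 2063.

December 22, 2063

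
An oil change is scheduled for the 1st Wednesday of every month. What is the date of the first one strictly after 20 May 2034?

7 June 2034

May 2034 starts on a Monday, so its 1st Wednesday is 3 May 2034 (2 days in).
That is not after 20 May 2034, so look at June 2034.
June 2034 starts on a Thursday, so its 1st Wednesday is 7 June 2034 (6 days in).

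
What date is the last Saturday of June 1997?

June 28, 1997

The first Saturday of June 1997 is June 7.
June 1997 has 30 days. Adding weeks: 7, 14, 21, 28 — the last one ≤ 30 is the 28th.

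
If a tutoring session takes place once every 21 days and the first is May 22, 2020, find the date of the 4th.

Jul 24, 2020

The 4th occurrence is 3 intervals after the first: 3 × 21 = 63 days after May 22, 2020.
May has 31 days — 9 days to the end of May leaves 54.
Jun has 30 days (24 left).
24 days into Jul → Jul 24, 2020.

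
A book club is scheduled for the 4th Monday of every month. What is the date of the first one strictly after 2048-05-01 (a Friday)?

May 2048 starts on a Friday; its first Monday is the 4th, so the 4th Monday is the 25th — 2048-05-25.
2048-05-25 is after 2048-05-01, so that is the next one.

2048-05-25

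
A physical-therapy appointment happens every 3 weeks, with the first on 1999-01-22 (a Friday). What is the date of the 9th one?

1999-07-09

The 9th occurrence is 8 intervals after the first: 8 × 21 = 168 days after 1999-01-22.
January has 31 days — 9 days to the end of January leaves 159.
February has 28 days (131 left).
March has 31 days (100 left).
April has 30 days (70 left).
May has 31 days (39 left).
June has 30 days (9 left).
9 days into July → 1999-07-09.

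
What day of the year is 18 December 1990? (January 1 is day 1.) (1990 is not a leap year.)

Days in months before December: 31 + 28 + 31 + 30 + 31 + 30 + 31 + 31 + 30 + 31 + 30 = 334.
Plus 18 days into December → day 352.

352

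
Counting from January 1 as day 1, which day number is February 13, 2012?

44

Days in months before February: 31 = 31.
Plus 13 days into February → day 44.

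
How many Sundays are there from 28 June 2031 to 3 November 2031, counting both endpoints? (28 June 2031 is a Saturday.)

19

28 June 2031 is a Saturday; the first Sunday on or after it is 29 June 2031 (1 day later).
From 29 June 2031 to 3 November 2031: 1 + 31 + 31 + 30 + 31 + 3 = 127 days (rest of June, July, August, September, October, November).
127 ÷ 7 = 18 full weeks with remainder 1, so 18 more Sundays after the first → 19.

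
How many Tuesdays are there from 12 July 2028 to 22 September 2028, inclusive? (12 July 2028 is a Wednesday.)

10

12 July 2028 is a Wednesday; the first Tuesday on or after it is 18 July 2028 (6 days later).
From 18 July 2028 to 22 September 2028: 13 + 31 + 22 = 66 days (rest of July, August, September).
66 ÷ 7 = 9 full weeks with remainder 3, so 9 more Tuesdays after the first → 10.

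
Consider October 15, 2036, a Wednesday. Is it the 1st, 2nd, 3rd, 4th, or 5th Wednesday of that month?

3rd

Day 15 falls in week ⌈15/7⌉ of the month.
Days 1–7 hold the 1st Wednesday, 8–14 the 2nd, 15–21 the 3rd, 22–28 the 4th, 29–31 the 5th.
15 is in the range for the 3rd.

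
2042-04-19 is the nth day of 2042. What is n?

109

Days in months before April: 31 + 28 + 31 = 90.
Plus 19 days into April → day 109.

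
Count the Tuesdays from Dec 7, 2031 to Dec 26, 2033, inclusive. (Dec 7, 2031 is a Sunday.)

107

Dec 7, 2031 is a Sunday; the first Tuesday on or after it is Dec 9, 2031 (2 days later).
From Dec 9, 2031 to Dec 26, 2033: 22 + 366 + 360 = 748 days (rest of 2031, 2032, to Dec 26, 2033 in 2033).
748 ÷ 7 = 106 full weeks with remainder 6, so 106 more Tuesdays after the first → 107.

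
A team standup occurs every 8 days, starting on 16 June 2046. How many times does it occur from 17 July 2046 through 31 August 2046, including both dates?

6

Occurrences land 8·i days after 16 June 2046 for i = 0, 1, 2, …
17 July 2046 is 31 days after the start; 31 ÷ 8 = 3 remainder 7; since the remainder is 7, round up to i = 4. First occurrence in the window: #5 on 18 July 2046 (4×8 = 32 days in).
31 August 2046 is 76 days after the start; 76 ÷ 8 = 9 remainder 4. Last occurrence in the window: #10 on 27 August 2046.
Occurrences #5 through #10: 6 in total.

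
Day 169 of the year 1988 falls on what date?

June 17, 1988

January has 31 days (169 − 31 = 138 remain).
February has 29 days (138 − 29 = 109 remain).
March has 31 days (109 − 31 = 78 remain).
April has 30 days (78 − 30 = 48 remain).
May has 31 days (48 − 31 = 17 remain).
17 into June → June 17.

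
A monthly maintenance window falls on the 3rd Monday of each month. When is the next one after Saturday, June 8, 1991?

June 1991 starts on a Saturday; its first Monday is the 3rd, so the 3rd Monday is the 17th — June 17, 1991.
June 17, 1991 is after June 8, 1991, so that is the next one.

June 17, 1991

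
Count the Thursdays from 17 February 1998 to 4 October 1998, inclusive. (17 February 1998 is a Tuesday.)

17 February 1998 is a Tuesday; the first Thursday on or after it is 19 February 1998 (2 days later).
From 19 February 1998 to 4 October 1998: 9 + 31 + 30 + 31 + 30 + 31 + 31 + 30 + 4 = 227 days (rest of February, March, April, May, June, July, August, September, October).
227 ÷ 7 = 32 full weeks with remainder 3, so 32 more Thursdays after the first → 33.

33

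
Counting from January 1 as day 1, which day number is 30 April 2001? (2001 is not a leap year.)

120

Days in months before April: 31 + 28 + 31 = 90.
Plus 30 days into April → day 120.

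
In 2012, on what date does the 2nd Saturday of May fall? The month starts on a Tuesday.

May 2012 begins on a Tuesday, so the first Saturday is May 5 (4 days later).
The 2nd Saturday is 1 weeks later: 5 + 7 = 12.

2012-05-12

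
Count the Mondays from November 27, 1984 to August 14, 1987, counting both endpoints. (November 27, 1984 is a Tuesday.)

141

November 27, 1984 is a Tuesday; the first Monday on or after it is December 3, 1984 (6 days later).
From December 3, 1984 to August 14, 1987: 28 + 365 + 365 + 226 = 984 days (rest of 1984, 1985, 1986, to August 14, 1987 in 1987).
984 ÷ 7 = 140 full weeks with remainder 4, so 140 more Mondays after the first → 141.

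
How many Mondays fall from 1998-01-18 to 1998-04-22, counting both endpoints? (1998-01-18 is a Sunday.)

14

1998-01-18 is a Sunday; the first Monday on or after it is 1998-01-19 (1 day later).
From 1998-01-19 to 1998-04-22: 12 + 28 + 31 + 22 = 93 days (rest of January, February, March, April).
93 ÷ 7 = 13 full weeks with remainder 2, so 13 more Mondays after the first → 14.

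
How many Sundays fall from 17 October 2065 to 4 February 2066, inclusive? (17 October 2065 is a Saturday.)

17 October 2065 is a Saturday; the first Sunday on or after it is 18 October 2065 (1 day later).
From 18 October 2065 to 4 February 2066: 13 + 30 + 31 + 31 + 4 = 109 days (rest of October, November, December, January, February).
109 ÷ 7 = 15 full weeks with remainder 4, so 15 more Sundays after the first → 16.

16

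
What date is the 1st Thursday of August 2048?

2048-08-06

The first Thursday of August 2048 is August 6.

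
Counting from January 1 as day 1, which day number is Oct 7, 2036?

281

Days in months before Oct: 31 + 29 + 31 + 30 + 31 + 30 + 31 + 31 + 30 = 274.
Plus 7 days into Oct → day 281.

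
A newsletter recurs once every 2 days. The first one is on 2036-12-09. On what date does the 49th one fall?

The 49th occurrence is 48 intervals after the first: 48 × 2 = 96 days after 2036-12-09.
December has 31 days — 22 days to the end of December leaves 74.
January has 31 days (43 left).
February has 28 days (15 left).
15 days into March → 2037-03-15.

2037-03-15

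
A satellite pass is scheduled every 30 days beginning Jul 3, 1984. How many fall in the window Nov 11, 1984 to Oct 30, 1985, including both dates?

12

Occurrences land 30·i days after Jul 3, 1984 for i = 0, 1, 2, …
Nov 11, 1984 is 131 days after the start; 131 ÷ 30 = 4 remainder 11; since the remainder is 11, round up to i = 5. First occurrence in the window: #6 on Nov 30, 1984 (5×30 = 150 days in).
Oct 30, 1985 is 484 days after the start; 484 ÷ 30 = 16 remainder 4. Last occurrence in the window: #17 on Oct 26, 1985.
Occurrences #6 through #17: 12 in total.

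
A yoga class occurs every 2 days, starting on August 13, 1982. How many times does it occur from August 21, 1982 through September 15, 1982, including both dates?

13

Occurrences land 2·i days after August 13, 1982 for i = 0, 1, 2, …
August 21, 1982 is 8 days after the start; 8 ÷ 2 = 4 remainder 0. First occurrence in the window: #5 on August 21, 1982 (4×2 = 8 days in).
September 15, 1982 is 33 days after the start; 33 ÷ 2 = 16 remainder 1. Last occurrence in the window: #17 on September 14, 1982.
Occurrences #5 through #17: 13 in total.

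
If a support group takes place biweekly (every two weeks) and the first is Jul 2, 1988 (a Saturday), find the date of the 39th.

The 39th occurrence is 38 intervals after the first: 38 × 14 = 532 days after Jul 2, 1988.
Jul has 31 days — 29 days to the end of Jul leaves 503.
From end of Jul to end of 1988 is 153 days (350 left).
Jan has 31 days (319 left).
Feb has 28 days (291 left).
Mar has 31 days (260 left).
Apr has 30 days (230 left).
May has 31 days (199 left).
Jun has 30 days (169 left).
Jul has 31 days (138 left).
Aug has 31 days (107 left).
Sep has 30 days (77 left).
Oct has 31 days (46 left).
Nov has 30 days (16 left).
16 days into Dec → Dec 16, 1989.

Dec 16, 1989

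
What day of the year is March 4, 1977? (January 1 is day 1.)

63

Days in months before March: 31 + 28 = 59.
Plus 4 days into March → day 63.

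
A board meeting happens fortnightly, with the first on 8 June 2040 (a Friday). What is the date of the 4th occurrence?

20 July 2040

The 4th occurrence is 3 intervals after the first: 3 × 14 = 42 days after 8 June 2040.
June has 30 days — 22 days to the end of June leaves 20.
20 days into July → 20 July 2040.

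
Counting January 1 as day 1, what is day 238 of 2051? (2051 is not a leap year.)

January has 31 days (238 − 31 = 207 remain).
February has 28 days (207 − 28 = 179 remain).
March has 31 days (179 − 31 = 148 remain).
April has 30 days (148 − 30 = 118 remain).
May has 31 days (118 − 31 = 87 remain).
June has 30 days (87 − 30 = 57 remain).
July has 31 days (57 − 31 = 26 remain).
26 into August → August 26.

August 26, 2051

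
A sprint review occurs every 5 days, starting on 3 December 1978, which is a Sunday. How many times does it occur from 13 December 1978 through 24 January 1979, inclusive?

Occurrences land 5·i days after 3 December 1978 for i = 0, 1, 2, …
13 December 1978 is 10 days after the start; 10 ÷ 5 = 2 remainder 0. First occurrence in the window: #3 on 13 December 1978 (2×5 = 10 days in).
24 January 1979 is 52 days after the start; 52 ÷ 5 = 10 remainder 2. Last occurrence in the window: #11 on 22 January 1979.
Occurrences #3 through #11: 9 in total.

9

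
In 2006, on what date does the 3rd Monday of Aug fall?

The first Monday of Aug 2006 is Aug 7.
The 3rd Monday is 2 weeks later: 7 + 14 = 21.

Aug 21, 2006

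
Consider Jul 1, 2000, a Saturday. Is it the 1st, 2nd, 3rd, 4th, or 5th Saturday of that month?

Day 1 falls in week ⌈1/7⌉ of the month.
Days 1–7 hold the 1st Saturday, 8–14 the 2nd, 15–21 the 3rd, 22–28 the 4th, 29–31 the 5th.
1 is in the range for the 1st.

1st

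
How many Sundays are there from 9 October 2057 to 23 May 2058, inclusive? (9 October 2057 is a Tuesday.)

32

9 October 2057 is a Tuesday; the first Sunday on or after it is 14 October 2057 (5 days later).
From 14 October 2057 to 23 May 2058: 17 + 30 + 31 + 31 + 28 + 31 + 30 + 23 = 221 days (rest of October, November, December, January, February, March, April, May).
221 ÷ 7 = 31 full weeks with remainder 4, so 31 more Sundays after the first → 32.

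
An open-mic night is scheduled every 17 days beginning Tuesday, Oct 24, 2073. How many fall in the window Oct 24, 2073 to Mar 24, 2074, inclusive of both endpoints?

9

Occurrences land 17·i days after Oct 24, 2073 for i = 0, 1, 2, …
The window opens on the start date, so the first occurrence inside is #1 on Oct 24, 2073.
Mar 24, 2074 is 151 days after the start; 151 ÷ 17 = 8 remainder 15. Last occurrence in the window: #9 on Mar 9, 2074.
Occurrences #1 through #9: 9 in total.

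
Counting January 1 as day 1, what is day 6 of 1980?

January 6, 1980

6 into January → January 6.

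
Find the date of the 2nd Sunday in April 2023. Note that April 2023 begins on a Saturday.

April 2023 begins on a Saturday, so the first Sunday is April 2 (1 day later).
The 2nd Sunday is 1 weeks later: 2 + 7 = 9.

April 9, 2023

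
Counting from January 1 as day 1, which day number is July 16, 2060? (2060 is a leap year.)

Days in months before July: 31 + 29 + 31 + 30 + 31 + 30 = 182.
Plus 16 days into July → day 198.

198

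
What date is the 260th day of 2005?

September 17, 2005

January has 31 days (260 − 31 = 229 remain).
February has 28 days (229 − 28 = 201 remain).
March has 31 days (201 − 31 = 170 remain).
April has 30 days (170 − 30 = 140 remain).
May has 31 days (140 − 31 = 109 remain).
June has 30 days (109 − 30 = 79 remain).
July has 31 days (79 − 31 = 48 remain).
August has 31 days (48 − 31 = 17 remain).
17 into September → September 17.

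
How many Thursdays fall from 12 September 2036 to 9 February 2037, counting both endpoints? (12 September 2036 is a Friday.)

21

12 September 2036 is a Friday; the first Thursday on or after it is 18 September 2036 (6 days later).
From 18 September 2036 to 9 February 2037: 12 + 31 + 30 + 31 + 31 + 9 = 144 days (rest of September, October, November, December, January, February).
144 ÷ 7 = 20 full weeks with remainder 4, so 20 more Thursdays after the first → 21.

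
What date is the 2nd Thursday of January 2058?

2058-01-10

January 2058 begins on a Tuesday, so the first Thursday is January 3 (2 days later).
The 2nd Thursday is 1 weeks later: 3 + 7 = 10.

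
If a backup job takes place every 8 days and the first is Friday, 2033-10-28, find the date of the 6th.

The 6th occurrence is 5 intervals after the first: 5 × 8 = 40 days after 2033-10-28.
October has 31 days — 3 days to the end of October leaves 37.
November has 30 days (7 left).
7 days into December → 2033-12-07.

2033-12-07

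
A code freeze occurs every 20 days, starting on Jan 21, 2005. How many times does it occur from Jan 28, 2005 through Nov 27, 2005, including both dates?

Occurrences land 20·i days after Jan 21, 2005 for i = 0, 1, 2, …
Jan 28, 2005 is 7 days after the start; 7 ÷ 20 = 0 remainder 7; since the remainder is 7, round up to i = 1. First occurrence in the window: #2 on Feb 10, 2005 (1×20 = 20 days in).
Nov 27, 2005 is 310 days after the start; 310 ÷ 20 = 15 remainder 10. Last occurrence in the window: #16 on Nov 17, 2005.
Occurrences #2 through #16: 15 in total.

15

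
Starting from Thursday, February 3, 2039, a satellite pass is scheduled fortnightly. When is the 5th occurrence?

March 31, 2039

The 5th occurrence is 4 intervals after the first: 4 × 14 = 56 days after February 3, 2039.
February has 28 days — 25 days to the end of February leaves 31.
31 days into March → March 31, 2039.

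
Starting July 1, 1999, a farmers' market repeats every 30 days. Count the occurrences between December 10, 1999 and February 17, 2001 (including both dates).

14

Occurrences land 30·i days after July 1, 1999 for i = 0, 1, 2, …
December 10, 1999 is 162 days after the start; 162 ÷ 30 = 5 remainder 12; since the remainder is 12, round up to i = 6. First occurrence in the window: #7 on December 28, 1999 (6×30 = 180 days in).
February 17, 2001 is 597 days after the start; 597 ÷ 30 = 19 remainder 27. Last occurrence in the window: #20 on January 21, 2001.
Occurrences #7 through #20: 14 in total.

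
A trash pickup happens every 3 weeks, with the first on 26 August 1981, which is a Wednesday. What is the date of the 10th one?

3 March 1982

The 10th occurrence is 9 intervals after the first: 9 × 21 = 189 days after 26 August 1981.
August has 31 days — 5 days to the end of August leaves 184.
September has 30 days (154 left).
October has 31 days (123 left).
November has 30 days (93 left).
December has 31 days (62 left).
January has 31 days (31 left).
February has 28 days (3 left).
3 days into March → 3 March 1982.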